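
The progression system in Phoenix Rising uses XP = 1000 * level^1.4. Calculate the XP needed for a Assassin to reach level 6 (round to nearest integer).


XP = 1000 * level^1.4
Substitute level = 6:
XP = 1000 * 6^1.4
= 1000 * 12.286
= 12286

12286 XP


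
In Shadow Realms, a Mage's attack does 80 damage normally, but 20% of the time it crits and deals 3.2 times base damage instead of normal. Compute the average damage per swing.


E[dmg] = base * (1 + crit_chance * (crit_mult - 1))
cc as decimal = 20/100 = 0.2
cm - 1 = 3.2 - 1 = 2.2
Bonus factor = 0.2 * 2.2 = 0.44
Total multiplier = 1 + 0.44 = 1.44
Expected damage = 80 * 1.44 = 115.20

115.20 damage


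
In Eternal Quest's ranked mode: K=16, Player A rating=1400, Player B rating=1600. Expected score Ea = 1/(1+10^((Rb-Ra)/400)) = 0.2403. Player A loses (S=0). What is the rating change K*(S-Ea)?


Elo update: delta = K * (S - Ea), where S = 0 (loses)
S - Ea = 0 - 0.2403 = -0.2403
Rating change = 16 * -0.2403
= -3.84

-3.84 rating points


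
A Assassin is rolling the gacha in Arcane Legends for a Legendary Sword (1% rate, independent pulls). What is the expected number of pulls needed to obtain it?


Expected pulls for a geometric distribution = 1/p = 100 / rate%
= 100 / 1
= 100.0

100.0 pulls


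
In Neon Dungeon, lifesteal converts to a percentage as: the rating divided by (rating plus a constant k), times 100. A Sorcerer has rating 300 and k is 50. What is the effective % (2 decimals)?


effective% = rating / (rating + k) * 100
= 300 / (300 + 50) * 100
= 300 / 350 * 100
= 0.857143 * 100
= 85.71%

85.71%


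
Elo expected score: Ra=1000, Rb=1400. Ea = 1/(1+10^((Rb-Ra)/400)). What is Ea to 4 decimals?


Elo expected score: Ea = 1/(1 + 10^((Rb-Ra)/400))
Rb - Ra = 1400 - 1000 = 400
(Rb-Ra)/400 = 400/400 = 1.0
10^1.0 = 10.0
Ea = 1/(1 + 10.0) = 1/11.0 = 0.0909

0.0909


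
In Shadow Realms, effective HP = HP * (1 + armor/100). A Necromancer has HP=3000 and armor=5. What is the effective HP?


EHP = 3000 * (1 + 5/100)
= 3000 * (1 + 0.05)
= 3000 * 1.05
= 3150.0

3150.0 EHP


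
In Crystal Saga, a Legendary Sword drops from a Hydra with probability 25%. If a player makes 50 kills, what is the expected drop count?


Expected drops = kills * (drop_rate / 100)
= 50 * (25 / 100)
= 50 * 0.25
= 12.5

12.5 drops


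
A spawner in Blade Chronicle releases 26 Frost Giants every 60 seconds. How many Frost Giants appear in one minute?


Spawns per minute = count * (60 / interval)
= 26 * (60 / 60)
= 26 * 1.0
= 26.0

26.0 per minute


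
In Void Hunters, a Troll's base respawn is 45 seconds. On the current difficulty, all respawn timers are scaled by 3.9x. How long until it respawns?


Respawn time = base * multiplier
= 45 * 3.9
= 175.5 seconds

175.5 seconds


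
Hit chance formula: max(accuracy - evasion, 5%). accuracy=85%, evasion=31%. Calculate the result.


accuracy - evasion = 85 - 31 = 54
Apply floor: max(54, 5) = 54
Hit chance = 54%

54%


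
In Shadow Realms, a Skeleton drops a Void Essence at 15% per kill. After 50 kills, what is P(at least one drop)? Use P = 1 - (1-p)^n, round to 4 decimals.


P(at least one) = 1 - P(none) = 1 - (1-p)^n
p = 15/100 = 0.15
1 - p = 0.85
(1 - p)^50 = 0.85^50 = 0.000296
P(at least one) = 1 - 0.000296 = 0.9997

0.9997


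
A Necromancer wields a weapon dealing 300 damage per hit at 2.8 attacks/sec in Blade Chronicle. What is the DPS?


DPS = damage * attack_speed
= 300 * 2.8
= 840.0

840.0 DPS


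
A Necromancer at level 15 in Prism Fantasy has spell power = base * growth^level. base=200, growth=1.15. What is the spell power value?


value = base * growth^level
= 200 * 1.15^15
= 200 * 8.137062
= 1627.41

1627.41 spell power


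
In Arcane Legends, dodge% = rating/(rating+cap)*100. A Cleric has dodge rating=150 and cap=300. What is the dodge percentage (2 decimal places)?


dodge% = 150 / (150 + 300) * 100
= 150 / 450 * 100
= 0.333333 * 100
= 33.33%

33.33%


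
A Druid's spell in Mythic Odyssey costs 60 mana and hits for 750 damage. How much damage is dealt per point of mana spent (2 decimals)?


Efficiency = damage / mana
= 750 / 60
= 12.50

12.50 dmg/mana


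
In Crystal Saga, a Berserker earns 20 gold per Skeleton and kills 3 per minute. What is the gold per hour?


Gold per minute = 20 * 3 = 60
Gold per hour = 60 * 60 = 3600

3600 gold/hour


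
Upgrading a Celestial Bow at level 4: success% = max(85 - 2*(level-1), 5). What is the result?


raw_rate = 85 - 2 * (4 - 1)
= 85 - 2 * 3
= 85 - 6
= 79
Apply floor: max(79, 5) = 79%

79%


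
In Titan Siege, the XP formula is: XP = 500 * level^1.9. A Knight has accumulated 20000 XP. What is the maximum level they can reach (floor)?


XP = 500 * level^1.9, so level = (XP / 500)^(1/1.9)
= (20000 / 500)^(1/1.9)
= 40.0^0.5263
= 6.9693
Floor: level = 6

level 6


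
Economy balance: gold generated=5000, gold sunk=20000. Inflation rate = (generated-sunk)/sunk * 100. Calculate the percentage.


Net gold = 5000 - 20000 = -15000
Inflation rate = net / sunk * 100 = -15000 / 20000 * 100
= -0.75 * 100
= -75.00%

-75.00%


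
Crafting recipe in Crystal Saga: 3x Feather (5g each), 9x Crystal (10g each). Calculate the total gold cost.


Cost breakdown:
  Feather: 3 * 5 = 15
  Crystal: 9 * 10 = 90
Total = 15 + 90 = 105

105 gold


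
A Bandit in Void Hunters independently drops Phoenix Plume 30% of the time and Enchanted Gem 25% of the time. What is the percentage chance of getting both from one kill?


For independent events, P(both) = P(A) * P(B)
= 30% * 25%
= 750 / 100 %
= 7.5%

7.5%


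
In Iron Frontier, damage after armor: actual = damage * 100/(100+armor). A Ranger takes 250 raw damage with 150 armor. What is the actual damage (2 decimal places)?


actual = 250 * 100 / (100 + 150)
= 250 * 100 / 250
= 25000 / 250
= 100.00

100.00 damage


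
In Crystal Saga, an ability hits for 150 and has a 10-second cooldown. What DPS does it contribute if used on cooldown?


DPS = damage / cooldown
= 150 / 10
= 15.00

15.00 DPS


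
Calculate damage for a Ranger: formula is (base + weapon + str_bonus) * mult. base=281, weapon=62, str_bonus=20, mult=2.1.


Sum base + weapon + str = 281 + 62 + 20 = 363
Multiply by 2.1:
363 * 2.1 = 762.3

762.3 damage


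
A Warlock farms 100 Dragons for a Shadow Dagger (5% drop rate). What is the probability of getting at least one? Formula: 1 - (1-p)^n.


P(at least one) = 1 - P(none) = 1 - (1-p)^n
p = 5/100 = 0.05
1 - p = 0.95
(1 - p)^100 = 0.95^100 = 0.005921
P(at least one) = 1 - 0.005921 = 0.9941

0.9941


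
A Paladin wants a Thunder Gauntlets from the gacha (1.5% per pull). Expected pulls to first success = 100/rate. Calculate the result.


Expected pulls for a geometric distribution = 1/p = 100 / rate%
= 100 / 1.5
= 66.67

66.67 pulls


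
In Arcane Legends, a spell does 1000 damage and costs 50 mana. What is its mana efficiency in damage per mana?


Efficiency = damage / mana
= 1000 / 50
= 20.00

20.00 dmg/mana


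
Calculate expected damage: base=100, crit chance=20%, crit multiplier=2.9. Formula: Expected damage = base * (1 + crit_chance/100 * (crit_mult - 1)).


E[dmg] = base * (1 + crit_chance * (crit_mult - 1))
cc as decimal = 20/100 = 0.2
cm - 1 = 2.9 - 1 = 1.9
Bonus factor = 0.2 * 1.9 = 0.38
Total multiplier = 1 + 0.38 = 1.38
Expected damage = 100 * 1.38 = 138.00

138.00 damage


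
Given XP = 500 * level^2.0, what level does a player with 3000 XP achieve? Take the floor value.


XP = 500 * level^2.0, so level = (XP / 500)^(1/2.0)
= (3000 / 500)^(1/2.0)
= 6.0^0.5
= 2.4495
Floor: level = 2

level 2


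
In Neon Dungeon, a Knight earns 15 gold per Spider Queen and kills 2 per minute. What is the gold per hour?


Gold per minute = 15 * 2 = 30
Gold per hour = 30 * 60 = 1800

1800 gold/hour


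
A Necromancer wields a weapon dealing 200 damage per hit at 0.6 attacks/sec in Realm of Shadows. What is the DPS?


DPS = damage * attack_speed
= 200 * 0.6
= 120.0

120.0 DPS


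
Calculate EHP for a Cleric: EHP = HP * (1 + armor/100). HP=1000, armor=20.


EHP = 1000 * (1 + 20/100)
= 1000 * (1 + 0.2)
= 1000 * 1.2
= 1200.0

1200.0 EHP


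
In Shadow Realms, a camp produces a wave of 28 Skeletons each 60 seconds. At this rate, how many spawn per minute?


Spawns per minute = count * (60 / interval)
= 28 * (60 / 60)
= 28 * 1.0
= 28.0

28.0 per minute


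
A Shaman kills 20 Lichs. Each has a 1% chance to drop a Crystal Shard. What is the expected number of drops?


Expected drops = kills * (drop_rate / 100)
= 20 * (1 / 100)
= 20 * 0.01
= 0.2

0.2 drops


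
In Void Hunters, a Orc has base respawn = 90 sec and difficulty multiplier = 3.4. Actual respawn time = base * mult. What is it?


Respawn time = base * multiplier
= 90 * 3.4
= 306.0 seconds

306.0 seconds


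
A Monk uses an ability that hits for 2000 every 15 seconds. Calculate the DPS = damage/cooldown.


DPS = damage / cooldown
= 2000 / 15
= 133.33

133.33 DPS


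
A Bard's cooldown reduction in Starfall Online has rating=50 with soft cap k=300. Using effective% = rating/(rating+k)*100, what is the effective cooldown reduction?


effective% = rating / (rating + k) * 100
= 50 / (50 + 300) * 100
= 50 / 350 * 100
= 0.142857 * 100
= 14.29%

14.29%


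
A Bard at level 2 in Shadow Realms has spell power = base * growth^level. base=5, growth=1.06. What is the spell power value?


value = base * growth^level
= 5 * 1.06^2
= 5 * 1.1236
= 5.62

5.62 spell power


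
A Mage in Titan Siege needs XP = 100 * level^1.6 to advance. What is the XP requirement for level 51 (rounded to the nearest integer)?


XP = 100 * level^1.6
Substitute level = 51:
XP = 100 * 51^1.6
= 100 * 539.6501
= 53965

53965 XP


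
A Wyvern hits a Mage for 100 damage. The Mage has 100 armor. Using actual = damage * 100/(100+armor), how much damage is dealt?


actual = 100 * 100 / (100 + 100)
= 100 * 100 / 200
= 10000 / 200
= 50.00

50.00 damage


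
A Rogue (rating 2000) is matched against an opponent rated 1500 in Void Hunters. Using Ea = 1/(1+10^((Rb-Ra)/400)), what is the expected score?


Elo expected score: Ea = 1/(1 + 10^((Rb-Ra)/400))
Rb - Ra = 1500 - 2000 = -500
(Rb-Ra)/400 = -500/400 = -1.25
10^-1.25 = 0.056234
Ea = 1/(1 + 0.056234) = 1/1.056234 = 0.9468

0.9468


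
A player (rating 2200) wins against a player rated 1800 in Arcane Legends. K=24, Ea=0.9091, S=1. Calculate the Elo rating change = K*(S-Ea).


Elo update: delta = K * (S - Ea), where S = 1 (wins)
S - Ea = 1 - 0.9091 = 0.0909
Rating change = 24 * 0.0909
= 2.18

2.18 rating points


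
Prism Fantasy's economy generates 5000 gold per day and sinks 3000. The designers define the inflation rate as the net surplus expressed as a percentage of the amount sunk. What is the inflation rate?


Net gold = 5000 - 3000 = 2000
Inflation rate = net / sunk * 100 = 2000 / 3000 * 100
= 0.666667 * 100
= 66.67%

66.67%


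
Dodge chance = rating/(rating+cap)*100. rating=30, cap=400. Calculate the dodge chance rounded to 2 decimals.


dodge% = 30 / (30 + 400) * 100
= 30 / 430 * 100
= 0.069767 * 100
= 6.98%

6.98%


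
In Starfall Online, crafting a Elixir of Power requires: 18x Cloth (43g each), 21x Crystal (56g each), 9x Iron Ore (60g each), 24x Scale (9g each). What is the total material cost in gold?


Cost breakdown:
  Cloth: 18 * 43 = 774
  Crystal: 21 * 56 = 1176
  Iron Ore: 9 * 60 = 540
  Scale: 24 * 9 = 216
Total = 774 + 1176 + 540 + 216 = 2706

2706 gold


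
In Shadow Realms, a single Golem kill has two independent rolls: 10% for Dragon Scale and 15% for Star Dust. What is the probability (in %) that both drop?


For independent events, P(both) = P(A) * P(B)
= 10% * 15%
= 150 / 100 %
= 1.5%

1.5%


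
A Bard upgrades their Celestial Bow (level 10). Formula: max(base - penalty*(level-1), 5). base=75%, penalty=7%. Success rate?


raw_rate = 75 - 7 * (10 - 1)
= 75 - 7 * 9
= 75 - 63
= 12
Apply floor: max(12, 5) = 12%

12%


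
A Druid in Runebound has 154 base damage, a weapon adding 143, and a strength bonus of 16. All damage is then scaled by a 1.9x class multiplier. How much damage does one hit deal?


Sum base + weapon + str = 154 + 143 + 16 = 313
Multiply by 1.9:
313 * 1.9 = 594.7

594.7 damage


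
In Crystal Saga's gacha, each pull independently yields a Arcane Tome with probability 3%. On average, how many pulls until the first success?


Expected pulls for a geometric distribution = 1/p = 100 / rate%
= 100 / 3
= 33.33

33.33 pulls


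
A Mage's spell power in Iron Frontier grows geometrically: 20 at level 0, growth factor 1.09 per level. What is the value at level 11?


value = base * growth^level
= 20 * 1.09^11
= 20 * 2.580426
= 51.61

51.61 spell power


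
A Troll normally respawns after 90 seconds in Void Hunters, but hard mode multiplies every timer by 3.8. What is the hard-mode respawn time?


Respawn time = base * multiplier
= 90 * 3.8
= 342.0 seconds

342.0 seconds


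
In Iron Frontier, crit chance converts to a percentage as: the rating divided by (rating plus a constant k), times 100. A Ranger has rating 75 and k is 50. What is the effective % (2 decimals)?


effective% = rating / (rating + k) * 100
= 75 / (75 + 50) * 100
= 75 / 125 * 100
= 0.6 * 100
= 60.00%

60.00%


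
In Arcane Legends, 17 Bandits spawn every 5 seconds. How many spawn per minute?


Spawns per minute = count * (60 / interval)
= 17 * (60 / 5)
= 17 * 12.0
= 204.0

204.0 per minute


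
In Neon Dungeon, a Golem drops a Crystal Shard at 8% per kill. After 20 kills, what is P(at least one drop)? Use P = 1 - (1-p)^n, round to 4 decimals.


P(at least one) = 1 - P(none) = 1 - (1-p)^n
p = 8/100 = 0.08
1 - p = 0.92
(1 - p)^20 = 0.92^20 = 0.188693
P(at least one) = 1 - 0.188693 = 0.8113

0.8113


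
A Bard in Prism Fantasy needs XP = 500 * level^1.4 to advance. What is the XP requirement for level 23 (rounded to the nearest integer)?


XP = 500 * level^1.4
Substitute level = 23:
XP = 500 * 23^1.4
= 500 * 80.6156
= 40308

40308 XP


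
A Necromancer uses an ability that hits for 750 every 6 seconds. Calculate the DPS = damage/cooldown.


DPS = damage / cooldown
= 750 / 6
= 125.00

125.00 DPS


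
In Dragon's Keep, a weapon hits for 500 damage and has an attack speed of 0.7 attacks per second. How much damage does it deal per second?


DPS = damage * attack_speed
= 500 * 0.7
= 350.0

350.0 DPS


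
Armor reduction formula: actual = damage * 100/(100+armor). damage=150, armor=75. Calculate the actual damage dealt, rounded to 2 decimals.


actual = 150 * 100 / (100 + 75)
= 150 * 100 / 175
= 15000 / 175
= 85.71

85.71 damage


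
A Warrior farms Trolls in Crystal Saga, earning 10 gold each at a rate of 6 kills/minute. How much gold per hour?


Gold per minute = 10 * 6 = 60
Gold per hour = 60 * 60 = 3600

3600 gold/hour


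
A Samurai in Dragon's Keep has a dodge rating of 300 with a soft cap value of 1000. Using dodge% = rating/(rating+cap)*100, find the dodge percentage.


dodge% = 300 / (300 + 1000) * 100
= 300 / 1300 * 100
= 0.230769 * 100
= 23.08%

23.08%


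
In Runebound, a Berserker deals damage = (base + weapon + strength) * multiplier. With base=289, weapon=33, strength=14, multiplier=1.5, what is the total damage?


Sum base + weapon + str = 289 + 33 + 14 = 336
Multiply by 1.5:
336 * 1.5 = 504.0

504.0 damage


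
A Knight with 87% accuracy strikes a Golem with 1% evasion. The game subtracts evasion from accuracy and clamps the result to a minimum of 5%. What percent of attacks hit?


accuracy - evasion = 87 - 1 = 86
Apply floor: max(86, 5) = 86
Hit chance = 86%

86%


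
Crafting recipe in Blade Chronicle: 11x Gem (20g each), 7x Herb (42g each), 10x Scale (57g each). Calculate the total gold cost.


Cost breakdown:
  Gem: 11 * 20 = 220
  Herb: 7 * 42 = 294
  Scale: 10 * 57 = 570
Total = 220 + 294 + 570 = 1084

1084 gold


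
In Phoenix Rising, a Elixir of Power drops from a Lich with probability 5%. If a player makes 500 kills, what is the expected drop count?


Expected drops = kills * (drop_rate / 100)
= 500 * (5 / 100)
= 500 * 0.05
= 25.0

25.0 drops


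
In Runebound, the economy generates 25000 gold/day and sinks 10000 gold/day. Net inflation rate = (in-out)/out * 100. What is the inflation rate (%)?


Net gold = 25000 - 10000 = 15000
Inflation rate = net / sunk * 100 = 15000 / 10000 * 100
= 1.5 * 100
= 150.00%

150.00%


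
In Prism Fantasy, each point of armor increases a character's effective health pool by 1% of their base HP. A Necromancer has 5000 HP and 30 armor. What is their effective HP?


EHP = 5000 * (1 + 30/100)
= 5000 * (1 + 0.3)
= 5000 * 1.3
= 6500.0

6500.0 EHP


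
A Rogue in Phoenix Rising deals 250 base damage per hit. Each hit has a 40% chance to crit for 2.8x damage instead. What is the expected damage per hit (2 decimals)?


E[dmg] = base * (1 + crit_chance * (crit_mult - 1))
cc as decimal = 40/100 = 0.4
cm - 1 = 2.8 - 1 = 1.8
Bonus factor = 0.4 * 1.8 = 0.72
Total multiplier = 1 + 0.72 = 1.72
Expected damage = 250 * 1.72 = 430.00

430.00 damage


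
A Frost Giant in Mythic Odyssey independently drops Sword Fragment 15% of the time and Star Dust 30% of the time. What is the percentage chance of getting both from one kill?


For independent events, P(both) = P(A) * P(B)
= 15% * 30%
= 450 / 100 %
= 4.5%

4.5%


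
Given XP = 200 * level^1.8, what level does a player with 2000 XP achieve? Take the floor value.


XP = 200 * level^1.8, so level = (XP / 200)^(1/1.8)
= (2000 / 200)^(1/1.8)
= 10.0^0.5556
= 3.5938
Floor: level = 3

level 3


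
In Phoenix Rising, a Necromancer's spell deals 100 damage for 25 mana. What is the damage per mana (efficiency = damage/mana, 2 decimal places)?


Efficiency = damage / mana
= 100 / 25
= 4.00

4.00 dmg/mana


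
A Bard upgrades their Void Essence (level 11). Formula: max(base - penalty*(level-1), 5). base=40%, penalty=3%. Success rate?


raw_rate = 40 - 3 * (11 - 1)
= 40 - 3 * 10
= 40 - 30
= 10
Apply floor: max(10, 5) = 10%

10%


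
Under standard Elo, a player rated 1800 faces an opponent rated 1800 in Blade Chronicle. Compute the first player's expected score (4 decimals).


Elo expected score: Ea = 1/(1 + 10^((Rb-Ra)/400))
Rb - Ra = 1800 - 1800 = 0
(Rb-Ra)/400 = 0/400 = 0.0
10^0.0 = 1.0
Ea = 1/(1 + 1.0) = 1/2.0 = 0.5000

0.5000


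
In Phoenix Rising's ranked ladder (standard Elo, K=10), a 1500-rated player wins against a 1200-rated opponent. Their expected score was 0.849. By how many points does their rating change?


Elo update: delta = K * (S - Ea), where S = 1 (wins)
S - Ea = 1 - 0.849 = 0.151
Rating change = 10 * 0.151
= 1.51

1.51 rating points


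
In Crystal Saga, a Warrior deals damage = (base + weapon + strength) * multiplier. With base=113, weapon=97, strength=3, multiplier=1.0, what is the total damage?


Sum base + weapon + str = 113 + 97 + 3 = 213
Multiply by 1.0:
213 * 1.0 = 213.0

213.0 damage


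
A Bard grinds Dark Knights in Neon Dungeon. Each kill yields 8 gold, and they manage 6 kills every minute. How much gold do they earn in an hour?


Gold per minute = 8 * 6 = 48
Gold per hour = 48 * 60 = 2880

2880 gold/hour


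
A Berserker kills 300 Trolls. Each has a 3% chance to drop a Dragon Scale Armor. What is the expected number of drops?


Expected drops = kills * (drop_rate / 100)
= 300 * (3 / 100)
= 300 * 0.03
= 9.0

9.0 drops


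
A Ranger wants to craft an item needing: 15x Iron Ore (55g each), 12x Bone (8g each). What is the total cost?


Cost breakdown:
  Iron Ore: 15 * 55 = 825
  Bone: 12 * 8 = 96
Total = 825 + 96 = 921

921 gold


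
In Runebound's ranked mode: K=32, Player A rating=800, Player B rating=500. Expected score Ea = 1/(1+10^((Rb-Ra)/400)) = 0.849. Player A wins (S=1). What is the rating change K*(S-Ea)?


Elo update: delta = K * (S - Ea), where S = 1 (wins)
S - Ea = 1 - 0.849 = 0.151
Rating change = 32 * 0.151
= 4.83

4.83 rating points


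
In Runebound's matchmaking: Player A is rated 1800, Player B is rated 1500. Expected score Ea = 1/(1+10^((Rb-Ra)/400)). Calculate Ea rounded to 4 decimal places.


Elo expected score: Ea = 1/(1 + 10^((Rb-Ra)/400))
Rb - Ra = 1500 - 1800 = -300
(Rb-Ra)/400 = -300/400 = -0.75
10^-0.75 = 0.177828
Ea = 1/(1 + 0.177828) = 1/1.177828 = 0.8490

0.8490


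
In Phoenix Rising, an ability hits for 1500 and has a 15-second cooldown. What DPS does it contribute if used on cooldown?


DPS = damage / cooldown
= 1500 / 15
= 100.00

100.00 DPS


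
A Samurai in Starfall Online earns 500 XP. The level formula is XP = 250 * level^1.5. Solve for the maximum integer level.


XP = 250 * level^1.5, so level = (XP / 250)^(1/1.5)
= (500 / 250)^(1/1.5)
= 2.0^0.6667
= 1.5874
Floor: level = 1

level 1


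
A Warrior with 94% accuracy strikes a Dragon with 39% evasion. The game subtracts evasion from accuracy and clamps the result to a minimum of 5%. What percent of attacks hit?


accuracy - evasion = 94 - 39 = 55
Apply floor: max(55, 5) = 55
Hit chance = 55%

55%


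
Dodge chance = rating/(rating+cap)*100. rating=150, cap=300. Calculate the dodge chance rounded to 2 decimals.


dodge% = 150 / (150 + 300) * 100
= 150 / 450 * 100
= 0.333333 * 100
= 33.33%

33.33%


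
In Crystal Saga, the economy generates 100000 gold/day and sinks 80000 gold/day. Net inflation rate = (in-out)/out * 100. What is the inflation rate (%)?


Net gold = 100000 - 80000 = 20000
Inflation rate = net / sunk * 100 = 20000 / 80000 * 100
= 0.25 * 100
= 25.00%

25.00%


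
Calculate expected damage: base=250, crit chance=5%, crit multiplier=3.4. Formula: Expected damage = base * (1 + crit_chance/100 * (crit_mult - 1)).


E[dmg] = base * (1 + crit_chance * (crit_mult - 1))
cc as decimal = 5/100 = 0.05
cm - 1 = 3.4 - 1 = 2.4
Bonus factor = 0.05 * 2.4 = 0.12
Total multiplier = 1 + 0.12 = 1.12
Expected damage = 250 * 1.12 = 280.00

280.00 damage


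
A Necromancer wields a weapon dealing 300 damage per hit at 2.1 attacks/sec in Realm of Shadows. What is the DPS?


DPS = damage * attack_speed
= 300 * 2.1
= 630.0

630.0 DPS


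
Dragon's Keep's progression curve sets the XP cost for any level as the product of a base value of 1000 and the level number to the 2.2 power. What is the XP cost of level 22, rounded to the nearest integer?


XP = 1000 * level^2.2
Substitute level = 22:
XP = 1000 * 22^2.2
= 1000 * 898.1108
= 898111

898111 XP


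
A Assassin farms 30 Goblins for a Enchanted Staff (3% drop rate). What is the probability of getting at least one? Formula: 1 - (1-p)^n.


P(at least one) = 1 - P(none) = 1 - (1-p)^n
p = 3/100 = 0.03
1 - p = 0.97
(1 - p)^30 = 0.97^30 = 0.401007
P(at least one) = 1 - 0.401007 = 0.5990

0.5990


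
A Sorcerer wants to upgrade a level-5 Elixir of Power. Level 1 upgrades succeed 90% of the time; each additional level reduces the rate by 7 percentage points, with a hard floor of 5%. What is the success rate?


raw_rate = 90 - 7 * (5 - 1)
= 90 - 7 * 4
= 90 - 28
= 62
Apply floor: max(62, 5) = 62%

62%


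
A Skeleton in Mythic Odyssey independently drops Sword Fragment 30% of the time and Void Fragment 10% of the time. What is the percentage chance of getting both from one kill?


For independent events, P(both) = P(A) * P(B)
= 30% * 10%
= 300 / 100 %
= 3.0%

3.0%


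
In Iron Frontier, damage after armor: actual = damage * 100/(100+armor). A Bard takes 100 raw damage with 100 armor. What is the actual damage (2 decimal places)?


actual = 100 * 100 / (100 + 100)
= 100 * 100 / 200
= 10000 / 200
= 50.00

50.00 damage


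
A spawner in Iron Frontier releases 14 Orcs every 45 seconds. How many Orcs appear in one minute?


Spawns per minute = count * (60 / interval)
= 14 * (60 / 45)
= 14 * 1.3333
= 18.67

18.67 per minute


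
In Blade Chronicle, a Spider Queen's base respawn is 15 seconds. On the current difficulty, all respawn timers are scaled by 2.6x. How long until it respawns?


Respawn time = base * multiplier
= 15 * 2.6
= 39.0 seconds

39.0 seconds


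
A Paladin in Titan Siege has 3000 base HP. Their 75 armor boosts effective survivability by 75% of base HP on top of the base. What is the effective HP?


EHP = 3000 * (1 + 75/100)
= 3000 * (1 + 0.75)
= 3000 * 1.75
= 5250.0

5250.0 EHP


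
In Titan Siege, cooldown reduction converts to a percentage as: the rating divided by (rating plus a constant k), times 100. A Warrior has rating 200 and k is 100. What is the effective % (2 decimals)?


effective% = rating / (rating + k) * 100
= 200 / (200 + 100) * 100
= 200 / 300 * 100
= 0.666667 * 100
= 66.67%

66.67%


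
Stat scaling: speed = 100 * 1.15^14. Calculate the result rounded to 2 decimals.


value = base * growth^level
= 100 * 1.15^14
= 100 * 7.075706
= 707.57

707.57 speed


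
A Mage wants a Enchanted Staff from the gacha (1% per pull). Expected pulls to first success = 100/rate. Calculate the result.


Expected pulls for a geometric distribution = 1/p = 100 / rate%
= 100 / 1
= 100.0

100.0 pulls


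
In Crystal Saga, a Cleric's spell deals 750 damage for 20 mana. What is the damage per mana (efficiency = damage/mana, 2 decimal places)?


Efficiency = damage / mana
= 750 / 20
= 37.50

37.50 dmg/mana


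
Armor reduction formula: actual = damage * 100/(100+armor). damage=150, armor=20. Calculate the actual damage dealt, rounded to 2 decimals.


actual = 150 * 100 / (100 + 20)
= 150 * 100 / 120
= 15000 / 120
= 125.00

125.00 damage


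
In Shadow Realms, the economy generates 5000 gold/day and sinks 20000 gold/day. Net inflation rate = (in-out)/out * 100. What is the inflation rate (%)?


Net gold = 5000 - 20000 = -15000
Inflation rate = net / sunk * 100 = -15000 / 20000 * 100
= -0.75 * 100
= -75.00%

-75.00%


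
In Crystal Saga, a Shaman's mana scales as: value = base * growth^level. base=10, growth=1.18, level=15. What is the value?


value = base * growth^level
= 10 * 1.18^15
= 10 * 11.973748
= 119.74

119.74 mana


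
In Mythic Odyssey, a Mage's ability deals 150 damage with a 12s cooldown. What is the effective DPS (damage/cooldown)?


DPS = damage / cooldown
= 150 / 12
= 12.50

12.50 DPS


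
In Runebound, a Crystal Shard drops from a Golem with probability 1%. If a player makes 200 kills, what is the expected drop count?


Expected drops = kills * (drop_rate / 100)
= 200 * (1 / 100)
= 200 * 0.01
= 2.0

2.0 drops


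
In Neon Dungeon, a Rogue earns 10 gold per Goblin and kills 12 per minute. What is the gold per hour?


Gold per minute = 10 * 12 = 120
Gold per hour = 120 * 60 = 7200

7200 gold/hour


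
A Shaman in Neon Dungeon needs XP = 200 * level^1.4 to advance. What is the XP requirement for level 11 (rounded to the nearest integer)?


XP = 200 * level^1.4
Substitute level = 11:
XP = 200 * 11^1.4
= 200 * 28.7045
= 5741

5741 XP


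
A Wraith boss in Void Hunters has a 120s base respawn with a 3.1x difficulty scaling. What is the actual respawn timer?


Respawn time = base * multiplier
= 120 * 3.1
= 372.0 seconds

372.0 seconds


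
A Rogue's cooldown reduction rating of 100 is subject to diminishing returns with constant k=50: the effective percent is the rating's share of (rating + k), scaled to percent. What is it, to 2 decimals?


effective% = rating / (rating + k) * 100
= 100 / (100 + 50) * 100
= 100 / 150 * 100
= 0.666667 * 100
= 66.67%

66.67%


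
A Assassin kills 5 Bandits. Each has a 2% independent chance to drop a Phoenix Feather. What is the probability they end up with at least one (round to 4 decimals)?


P(at least one) = 1 - P(none) = 1 - (1-p)^n
p = 2/100 = 0.02
1 - p = 0.98
(1 - p)^5 = 0.98^5 = 0.903921
P(at least one) = 1 - 0.903921 = 0.0961

0.0961


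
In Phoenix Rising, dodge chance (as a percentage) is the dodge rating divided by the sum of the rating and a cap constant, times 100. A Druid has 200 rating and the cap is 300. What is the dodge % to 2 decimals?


dodge% = 200 / (200 + 300) * 100
= 200 / 500 * 100
= 0.4 * 100
= 40.00%

40.00%


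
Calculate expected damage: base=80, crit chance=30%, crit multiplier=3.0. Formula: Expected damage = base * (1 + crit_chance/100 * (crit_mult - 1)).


E[dmg] = base * (1 + crit_chance * (crit_mult - 1))
cc as decimal = 30/100 = 0.3
cm - 1 = 3.0 - 1 = 2.0
Bonus factor = 0.3 * 2.0 = 0.6
Total multiplier = 1 + 0.6 = 1.6
Expected damage = 80 * 1.6 = 128.00

128.00 damage


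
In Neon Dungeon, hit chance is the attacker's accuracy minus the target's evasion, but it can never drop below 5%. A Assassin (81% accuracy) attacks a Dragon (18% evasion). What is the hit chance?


accuracy - evasion = 81 - 18 = 63
Apply floor: max(63, 5) = 63
Hit chance = 63%

63%


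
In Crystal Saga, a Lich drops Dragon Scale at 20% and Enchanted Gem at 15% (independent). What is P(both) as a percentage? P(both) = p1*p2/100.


For independent events, P(both) = P(A) * P(B)
= 20% * 15%
= 300 / 100 %
= 3.0%

3.0%


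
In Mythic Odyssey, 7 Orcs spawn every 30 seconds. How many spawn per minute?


Spawns per minute = count * (60 / interval)
= 7 * (60 / 30)
= 7 * 2.0
= 14.0

14.0 per minute


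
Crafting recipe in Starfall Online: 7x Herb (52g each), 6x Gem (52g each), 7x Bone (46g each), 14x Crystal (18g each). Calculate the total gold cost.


Cost breakdown:
  Herb: 7 * 52 = 364
  Gem: 6 * 52 = 312
  Bone: 7 * 46 = 322
  Crystal: 14 * 18 = 252
Total = 364 + 312 + 322 + 252 = 1250

1250 gold


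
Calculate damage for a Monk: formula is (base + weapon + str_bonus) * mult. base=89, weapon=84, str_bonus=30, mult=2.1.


Sum base + weapon + str = 89 + 84 + 30 = 203
Multiply by 2.1:
203 * 2.1 = 426.3

426.3 damage


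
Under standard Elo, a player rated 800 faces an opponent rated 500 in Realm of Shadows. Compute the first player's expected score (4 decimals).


Elo expected score: Ea = 1/(1 + 10^((Rb-Ra)/400))
Rb - Ra = 500 - 800 = -300
(Rb-Ra)/400 = -300/400 = -0.75
10^-0.75 = 0.177828
Ea = 1/(1 + 0.177828) = 1/1.177828 = 0.8490

0.8490


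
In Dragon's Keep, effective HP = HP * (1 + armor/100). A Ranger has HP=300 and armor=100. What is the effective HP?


EHP = 300 * (1 + 100/100)
= 300 * (1 + 1.0)
= 300 * 2.0
= 600.0

600.0 EHP


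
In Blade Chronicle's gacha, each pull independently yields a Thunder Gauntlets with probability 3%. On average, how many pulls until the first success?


Expected pulls for a geometric distribution = 1/p = 100 / rate%
= 100 / 3
= 33.33

33.33 pulls


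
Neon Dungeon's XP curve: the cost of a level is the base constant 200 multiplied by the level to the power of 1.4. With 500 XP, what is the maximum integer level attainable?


XP = 200 * level^1.4, so level = (XP / 200)^(1/1.4)
= (500 / 200)^(1/1.4)
= 2.5^0.7143
= 1.9242
Floor: level = 1

level 1


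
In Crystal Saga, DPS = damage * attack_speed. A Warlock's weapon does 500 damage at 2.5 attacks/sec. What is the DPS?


DPS = damage * attack_speed
= 500 * 2.5
= 1250.0

1250.0 DPS


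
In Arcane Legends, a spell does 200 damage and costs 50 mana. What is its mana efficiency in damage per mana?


Efficiency = damage / mana
= 200 / 50
= 4.00

4.00 dmg/mana


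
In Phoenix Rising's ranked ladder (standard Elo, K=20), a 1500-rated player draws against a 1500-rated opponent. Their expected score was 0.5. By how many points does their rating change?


Elo update: delta = K * (S - Ea), where S = 0.5 (draws)
S - Ea = 0.5 - 0.5 = 0.0
Rating change = 20 * 0.0
= 0.00

0.00 rating points


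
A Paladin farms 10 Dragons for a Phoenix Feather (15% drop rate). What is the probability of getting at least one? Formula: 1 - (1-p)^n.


P(at least one) = 1 - P(none) = 1 - (1-p)^n
p = 15/100 = 0.15
1 - p = 0.85
(1 - p)^10 = 0.85^10 = 0.196874
P(at least one) = 1 - 0.196874 = 0.8031

0.8031


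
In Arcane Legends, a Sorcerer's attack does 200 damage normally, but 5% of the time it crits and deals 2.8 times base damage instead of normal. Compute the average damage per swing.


E[dmg] = base * (1 + crit_chance * (crit_mult - 1))
cc as decimal = 5/100 = 0.05
cm - 1 = 2.8 - 1 = 1.8
Bonus factor = 0.05 * 1.8 = 0.09
Total multiplier = 1 + 0.09 = 1.09
Expected damage = 200 * 1.09 = 218.00

218.00 damage


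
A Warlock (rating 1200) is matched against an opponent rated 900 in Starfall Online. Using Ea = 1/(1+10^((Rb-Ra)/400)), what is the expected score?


Elo expected score: Ea = 1/(1 + 10^((Rb-Ra)/400))
Rb - Ra = 900 - 1200 = -300
(Rb-Ra)/400 = -300/400 = -0.75
10^-0.75 = 0.177828
Ea = 1/(1 + 0.177828) = 1/1.177828 = 0.8490

0.8490


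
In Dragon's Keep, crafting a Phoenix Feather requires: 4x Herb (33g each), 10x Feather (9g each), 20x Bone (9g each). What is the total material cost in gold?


Cost breakdown:
  Herb: 4 * 33 = 132
  Feather: 10 * 9 = 90
  Bone: 20 * 9 = 180
Total = 132 + 90 + 180 = 402

402 gold


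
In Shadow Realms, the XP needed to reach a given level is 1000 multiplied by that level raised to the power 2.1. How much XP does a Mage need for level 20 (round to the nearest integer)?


XP = 1000 * level^2.1
Substitute level = 20:
XP = 1000 * 20^2.1
= 1000 * 539.7131
= 539713

539713 XP


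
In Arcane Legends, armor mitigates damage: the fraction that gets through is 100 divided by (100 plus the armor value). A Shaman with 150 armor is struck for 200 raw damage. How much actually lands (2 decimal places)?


actual = 200 * 100 / (100 + 150)
= 200 * 100 / 250
= 20000 / 250
= 80.00

80.00 damage


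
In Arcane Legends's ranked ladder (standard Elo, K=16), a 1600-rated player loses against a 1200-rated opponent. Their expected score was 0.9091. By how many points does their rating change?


Elo update: delta = K * (S - Ea), where S = 0 (loses)
S - Ea = 0 - 0.9091 = -0.9091
Rating change = 16 * -0.9091
= -14.55

-14.55 rating points


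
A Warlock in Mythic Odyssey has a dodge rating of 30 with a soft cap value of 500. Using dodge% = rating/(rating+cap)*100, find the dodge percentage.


dodge% = 30 / (30 + 500) * 100
= 30 / 530 * 100
= 0.056604 * 100
= 5.66%

5.66%


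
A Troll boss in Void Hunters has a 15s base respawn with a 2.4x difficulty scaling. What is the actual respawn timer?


Respawn time = base * multiplier
= 15 * 2.4
= 36.0 seconds

36.0 seconds


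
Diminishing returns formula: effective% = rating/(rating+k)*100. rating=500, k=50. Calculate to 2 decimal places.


effective% = rating / (rating + k) * 100
= 500 / (500 + 50) * 100
= 500 / 550 * 100
= 0.909091 * 100
= 90.91%

90.91%


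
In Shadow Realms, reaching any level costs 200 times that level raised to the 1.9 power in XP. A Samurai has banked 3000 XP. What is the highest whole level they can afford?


XP = 200 * level^1.9, so level = (XP / 200)^(1/1.9)
= (3000 / 200)^(1/1.9)
= 15.0^0.5263
= 4.1591
Floor: level = 4

level 4


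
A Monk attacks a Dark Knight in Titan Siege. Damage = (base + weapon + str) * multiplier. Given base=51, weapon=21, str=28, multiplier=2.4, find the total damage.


Sum base + weapon + str = 51 + 21 + 28 = 100
Multiply by 2.4:
100 * 2.4 = 240.0

240.0 damage


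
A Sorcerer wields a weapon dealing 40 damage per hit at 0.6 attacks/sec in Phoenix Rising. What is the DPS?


DPS = damage * attack_speed
= 40 * 0.6
= 24.0

24.0 DPS


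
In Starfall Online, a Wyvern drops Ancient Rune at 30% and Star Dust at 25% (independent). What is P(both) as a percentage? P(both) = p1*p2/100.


For independent events, P(both) = P(A) * P(B)
= 30% * 25%
= 750 / 100 %
= 7.5%

7.5%


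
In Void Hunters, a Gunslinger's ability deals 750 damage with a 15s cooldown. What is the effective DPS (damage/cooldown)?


DPS = damage / cooldown
= 750 / 15
= 50.00

50.00 DPS


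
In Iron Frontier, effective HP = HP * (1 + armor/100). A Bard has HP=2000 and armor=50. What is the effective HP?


EHP = 2000 * (1 + 50/100)
= 2000 * (1 + 0.5)
= 2000 * 1.5
= 3000.0

3000.0 EHP


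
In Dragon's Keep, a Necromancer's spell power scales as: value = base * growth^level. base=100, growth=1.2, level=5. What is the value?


value = base * growth^level
= 100 * 1.2^5
= 100 * 2.48832
= 248.83

248.83 spell power


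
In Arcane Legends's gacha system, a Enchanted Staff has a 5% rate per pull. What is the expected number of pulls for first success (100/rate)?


Expected pulls for a geometric distribution = 1/p = 100 / rate%
= 100 / 5
= 20.0

20.0 pulls


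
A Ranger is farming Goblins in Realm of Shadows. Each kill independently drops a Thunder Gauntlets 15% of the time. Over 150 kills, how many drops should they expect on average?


Expected drops = kills * (drop_rate / 100)
= 150 * (15 / 100)
= 150 * 0.15
= 22.5

22.5 drops


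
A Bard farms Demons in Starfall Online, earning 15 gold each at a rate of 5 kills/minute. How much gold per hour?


Gold per minute = 15 * 5 = 75
Gold per hour = 75 * 60 = 4500

4500 gold/hour


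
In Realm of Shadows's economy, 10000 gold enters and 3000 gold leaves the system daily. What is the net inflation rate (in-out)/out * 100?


Net gold = 10000 - 3000 = 7000
Inflation rate = net / sunk * 100 = 7000 / 3000 * 100
= 2.333333 * 100
= 233.33%

233.33%


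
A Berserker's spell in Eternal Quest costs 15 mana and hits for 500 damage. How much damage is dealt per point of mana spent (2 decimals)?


Efficiency = damage / mana
= 500 / 15
= 33.33

33.33 dmg/mana


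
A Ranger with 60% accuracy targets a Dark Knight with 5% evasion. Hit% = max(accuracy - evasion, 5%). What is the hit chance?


accuracy - evasion = 60 - 5 = 55
Apply floor: max(55, 5) = 55
Hit chance = 55%

55%


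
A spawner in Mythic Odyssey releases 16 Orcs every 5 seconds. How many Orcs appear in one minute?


Spawns per minute = count * (60 / interval)
= 16 * (60 / 5)
= 16 * 12.0
= 192.0

192.0 per minute


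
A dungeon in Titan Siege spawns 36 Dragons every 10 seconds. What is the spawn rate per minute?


Spawns per minute = count * (60 / interval)
= 36 * (60 / 10)
= 36 * 6.0
= 216.0

216.0 per minute


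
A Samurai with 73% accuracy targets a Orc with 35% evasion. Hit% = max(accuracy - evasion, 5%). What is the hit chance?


accuracy - evasion = 73 - 35 = 38
Apply floor: max(38, 5) = 38
Hit chance = 38%

38%


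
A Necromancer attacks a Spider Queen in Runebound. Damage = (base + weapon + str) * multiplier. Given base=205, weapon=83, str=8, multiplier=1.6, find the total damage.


Sum base + weapon + str = 205 + 83 + 8 = 296
Multiply by 1.6:
296 * 1.6 = 473.6

473.6 damage


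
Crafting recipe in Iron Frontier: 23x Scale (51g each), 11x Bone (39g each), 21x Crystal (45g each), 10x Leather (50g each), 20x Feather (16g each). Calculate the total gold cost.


Cost breakdown:
  Scale: 23 * 51 = 1173
  Bone: 11 * 39 = 429
  Crystal: 21 * 45 = 945
  Leather: 10 * 50 = 500
  Feather: 20 * 16 = 320
Total = 1173 + 429 + 945 + 500 + 320 = 3367

3367 gold


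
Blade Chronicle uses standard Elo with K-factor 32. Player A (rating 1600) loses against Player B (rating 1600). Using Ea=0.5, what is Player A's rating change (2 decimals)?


Elo update: delta = K * (S - Ea), where S = 0 (loses)
S - Ea = 0 - 0.5 = -0.5
Rating change = 32 * -0.5
= -16.00

-16.00 rating points


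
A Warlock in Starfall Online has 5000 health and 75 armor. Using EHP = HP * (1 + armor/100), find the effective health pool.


EHP = 5000 * (1 + 75/100)
= 5000 * (1 + 0.75)
= 5000 * 1.75
= 8750.0

8750.0 EHP


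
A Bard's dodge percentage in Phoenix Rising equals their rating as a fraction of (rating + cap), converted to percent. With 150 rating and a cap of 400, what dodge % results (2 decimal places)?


dodge% = 150 / (150 + 400) * 100
= 150 / 550 * 100
= 0.272727 * 100
= 27.27%

27.27%


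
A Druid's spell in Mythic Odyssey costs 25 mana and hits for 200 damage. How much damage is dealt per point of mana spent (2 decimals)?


Efficiency = damage / mana
= 200 / 25
= 8.00

8.00 dmg/mana
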